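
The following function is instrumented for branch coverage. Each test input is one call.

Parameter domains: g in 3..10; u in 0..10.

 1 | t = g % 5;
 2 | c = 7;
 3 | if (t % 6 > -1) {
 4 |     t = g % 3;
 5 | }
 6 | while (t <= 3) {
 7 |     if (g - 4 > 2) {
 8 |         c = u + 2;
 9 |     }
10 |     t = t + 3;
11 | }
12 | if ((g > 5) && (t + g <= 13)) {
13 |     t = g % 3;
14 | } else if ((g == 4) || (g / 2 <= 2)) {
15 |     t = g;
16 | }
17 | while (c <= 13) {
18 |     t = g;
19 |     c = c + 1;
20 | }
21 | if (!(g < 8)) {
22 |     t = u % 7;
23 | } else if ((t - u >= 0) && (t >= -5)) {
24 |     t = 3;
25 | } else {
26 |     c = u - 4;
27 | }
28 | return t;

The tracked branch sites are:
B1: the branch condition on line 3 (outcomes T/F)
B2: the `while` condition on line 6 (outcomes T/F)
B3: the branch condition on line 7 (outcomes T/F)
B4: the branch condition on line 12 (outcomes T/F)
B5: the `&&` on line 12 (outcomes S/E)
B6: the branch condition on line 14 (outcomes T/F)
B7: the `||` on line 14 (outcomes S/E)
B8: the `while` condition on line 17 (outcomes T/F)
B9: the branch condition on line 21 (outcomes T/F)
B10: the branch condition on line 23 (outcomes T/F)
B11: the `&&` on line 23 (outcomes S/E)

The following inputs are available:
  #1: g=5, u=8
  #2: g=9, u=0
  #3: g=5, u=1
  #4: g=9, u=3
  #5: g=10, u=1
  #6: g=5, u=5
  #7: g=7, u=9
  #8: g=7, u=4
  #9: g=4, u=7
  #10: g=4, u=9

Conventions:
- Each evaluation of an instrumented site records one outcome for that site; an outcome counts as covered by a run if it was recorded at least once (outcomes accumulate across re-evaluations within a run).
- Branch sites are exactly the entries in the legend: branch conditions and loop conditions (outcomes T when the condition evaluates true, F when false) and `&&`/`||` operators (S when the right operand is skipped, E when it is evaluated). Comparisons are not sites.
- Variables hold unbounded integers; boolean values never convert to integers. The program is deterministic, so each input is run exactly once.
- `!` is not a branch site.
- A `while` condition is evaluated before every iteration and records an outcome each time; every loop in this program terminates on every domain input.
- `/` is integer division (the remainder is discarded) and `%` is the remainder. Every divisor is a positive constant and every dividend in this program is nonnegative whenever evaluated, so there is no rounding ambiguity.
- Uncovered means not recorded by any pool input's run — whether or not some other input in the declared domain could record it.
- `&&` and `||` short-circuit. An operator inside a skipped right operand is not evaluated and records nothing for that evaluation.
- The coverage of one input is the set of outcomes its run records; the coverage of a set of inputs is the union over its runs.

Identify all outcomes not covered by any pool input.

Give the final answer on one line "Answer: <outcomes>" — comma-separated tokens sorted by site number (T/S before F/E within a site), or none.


input #1 (g=5, u=8): events B1->T, B2->T, B3->F, B2->F, B5->S, B4->F, B7->E, B6->T, B8->T, B8->T, B8->T, B8->T, B8->T, B8->T, ...; covers B1=T, B2=T, B2=F, B3=F, B4=F, B5=S, B6=T, B7=E, B8=T, B8=F, B9=F, B10=F, B11=S
input #2 (g=9, u=0): events B1->T, B2->T, B3->T, B2->T, B3->T, B2->F, B5->E, B4->F, B7->E, B6->F, B8->T, B8->T, B8->T, B8->T, ...; covers B1=T, B2=T, B2=F, B3=T, B4=F, B5=E, B6=F, B7=E, B8=T, B8=F, B9=T
input #3 (g=5, u=1): events B1->T, B2->T, B3->F, B2->F, B5->S, B4->F, B7->E, B6->T, B8->T, B8->T, B8->T, B8->T, B8->T, B8->T, ...; covers B1=T, B2=T, B2=F, B3=F, B4=F, B5=S, B6=T, B7=E, B8=T, B8=F, B9=F, B10=T, B11=E
input #4 (g=9, u=3): events B1->T, B2->T, B3->T, B2->T, B3->T, B2->F, B5->E, B4->F, B7->E, B6->F, B8->T, B8->T, B8->T, B8->T, ...; covers B1=T, B2=T, B2=F, B3=T, B4=F, B5=E, B6=F, B7=E, B8=T, B8=F, B9=T
input #5 (g=10, u=1): events B1->T, B2->T, B3->T, B2->F, B5->E, B4->F, B7->E, B6->F, B8->T, B8->T, B8->T, B8->T, B8->T, B8->T, ...; covers B1=T, B2=T, B2=F, B3=T, B4=F, B5=E, B6=F, B7=E, B8=T, B8=F, B9=T
input #6 (g=5, u=5): events B1->T, B2->T, B3->F, B2->F, B5->S, B4->F, B7->E, B6->T, B8->T, B8->T, B8->T, B8->T, B8->T, B8->T, ...; covers B1=T, B2=T, B2=F, B3=F, B4=F, B5=S, B6=T, B7=E, B8=T, B8=F, B9=F, B10=T, B11=E
input #7 (g=7, u=9): events B1->T, B2->T, B3->T, B2->F, B5->E, B4->T, B8->T, B8->T, B8->T, B8->F, B9->F, B11->S, B10->F; covers B1=T, B2=T, B2=F, B3=T, B4=T, B5=E, B8=T, B8=F, B9=F, B10=F, B11=S
input #8 (g=7, u=4): events B1->T, B2->T, B3->T, B2->F, B5->E, B4->T, B8->T, B8->T, B8->T, B8->T, B8->T, B8->T, B8->T, B8->T, ...; covers B1=T, B2=T, B2=F, B3=T, B4=T, B5=E, B8=T, B8=F, B9=F, B10=T, B11=E
input #9 (g=4, u=7): events B1->T, B2->T, B3->F, B2->F, B5->S, B4->F, B7->S, B6->T, B8->T, B8->T, B8->T, B8->T, B8->T, B8->T, ...; covers B1=T, B2=T, B2=F, B3=F, B4=F, B5=S, B6=T, B7=S, B8=T, B8=F, B9=F, B10=F, B11=S
input #10 (g=4, u=9): events B1->T, B2->T, B3->F, B2->F, B5->S, B4->F, B7->S, B6->T, B8->T, B8->T, B8->T, B8->T, B8->T, B8->T, ...; covers B1=T, B2=T, B2=F, B3=F, B4=F, B5=S, B6=T, B7=S, B8=T, B8=F, B9=F, B10=F, B11=S
union over the pool: B1=T, B2=T, B2=F, B3=T, B3=F, B4=T, B4=F, B5=S, B5=E, B6=T, B6=F, B7=S, B7=E, B8=T, B8=F, B9=T, B9=F, B10=T, B10=F, B11=S, B11=E
uncovered (1 of 22): B1=F
Answer: B1=F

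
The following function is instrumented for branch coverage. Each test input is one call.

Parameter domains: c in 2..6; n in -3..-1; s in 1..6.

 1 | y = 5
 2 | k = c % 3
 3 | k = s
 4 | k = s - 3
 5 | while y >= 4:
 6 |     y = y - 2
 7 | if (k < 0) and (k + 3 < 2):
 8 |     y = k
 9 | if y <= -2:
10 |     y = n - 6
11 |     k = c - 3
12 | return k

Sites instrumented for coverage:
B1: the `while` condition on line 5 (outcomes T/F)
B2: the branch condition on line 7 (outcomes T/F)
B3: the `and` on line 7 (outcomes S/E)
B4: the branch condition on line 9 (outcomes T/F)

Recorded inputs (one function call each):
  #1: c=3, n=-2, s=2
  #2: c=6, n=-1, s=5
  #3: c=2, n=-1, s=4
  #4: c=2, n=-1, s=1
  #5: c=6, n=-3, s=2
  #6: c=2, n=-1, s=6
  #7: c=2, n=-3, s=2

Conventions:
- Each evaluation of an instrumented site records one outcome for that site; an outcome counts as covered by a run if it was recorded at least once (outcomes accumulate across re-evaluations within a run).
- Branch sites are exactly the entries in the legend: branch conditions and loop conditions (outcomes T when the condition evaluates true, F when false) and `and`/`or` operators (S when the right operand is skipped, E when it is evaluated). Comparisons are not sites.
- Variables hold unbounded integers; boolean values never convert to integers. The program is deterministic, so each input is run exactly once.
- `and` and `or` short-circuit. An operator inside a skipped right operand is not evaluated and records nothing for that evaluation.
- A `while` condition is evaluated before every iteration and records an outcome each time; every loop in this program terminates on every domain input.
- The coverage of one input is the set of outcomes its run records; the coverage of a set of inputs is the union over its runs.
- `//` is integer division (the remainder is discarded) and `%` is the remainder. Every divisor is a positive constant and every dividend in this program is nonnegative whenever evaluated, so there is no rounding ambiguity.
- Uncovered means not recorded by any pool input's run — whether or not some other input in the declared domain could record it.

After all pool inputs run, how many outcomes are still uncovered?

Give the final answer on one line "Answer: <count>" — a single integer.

run #1 (c=3, n=-2, s=2) runs B1->T, B1->F, B3->E, B2->F, B4->F; records B1=T, B1=F, B2=F, B3=E, B4=F
run #2 (c=6, n=-1, s=5) runs B1->T, B1->F, B3->S, B2->F, B4->F; records B1=T, B1=F, B2=F, B3=S, B4=F
run #3 (c=2, n=-1, s=4) runs B1->T, B1->F, B3->S, B2->F, B4->F; records B1=T, B1=F, B2=F, B3=S, B4=F
run #4 (c=2, n=-1, s=1) runs B1->T, B1->F, B3->E, B2->T, B4->T; records B1=T, B1=F, B2=T, B3=E, B4=T
run #5 (c=6, n=-3, s=2) runs B1->T, B1->F, B3->E, B2->F, B4->F; records B1=T, B1=F, B2=F, B3=E, B4=F
run #6 (c=2, n=-1, s=6) runs B1->T, B1->F, B3->S, B2->F, B4->F; records B1=T, B1=F, B2=F, B3=S, B4=F
run #7 (c=2, n=-3, s=2) runs B1->T, B1->F, B3->E, B2->F, B4->F; records B1=T, B1=F, B2=F, B3=E, B4=F
union over the pool: B1=T, B1=F, B2=T, B2=F, B3=S, B3=E, B4=T, B4=F
uncovered (0 of 8): none

Answer: 0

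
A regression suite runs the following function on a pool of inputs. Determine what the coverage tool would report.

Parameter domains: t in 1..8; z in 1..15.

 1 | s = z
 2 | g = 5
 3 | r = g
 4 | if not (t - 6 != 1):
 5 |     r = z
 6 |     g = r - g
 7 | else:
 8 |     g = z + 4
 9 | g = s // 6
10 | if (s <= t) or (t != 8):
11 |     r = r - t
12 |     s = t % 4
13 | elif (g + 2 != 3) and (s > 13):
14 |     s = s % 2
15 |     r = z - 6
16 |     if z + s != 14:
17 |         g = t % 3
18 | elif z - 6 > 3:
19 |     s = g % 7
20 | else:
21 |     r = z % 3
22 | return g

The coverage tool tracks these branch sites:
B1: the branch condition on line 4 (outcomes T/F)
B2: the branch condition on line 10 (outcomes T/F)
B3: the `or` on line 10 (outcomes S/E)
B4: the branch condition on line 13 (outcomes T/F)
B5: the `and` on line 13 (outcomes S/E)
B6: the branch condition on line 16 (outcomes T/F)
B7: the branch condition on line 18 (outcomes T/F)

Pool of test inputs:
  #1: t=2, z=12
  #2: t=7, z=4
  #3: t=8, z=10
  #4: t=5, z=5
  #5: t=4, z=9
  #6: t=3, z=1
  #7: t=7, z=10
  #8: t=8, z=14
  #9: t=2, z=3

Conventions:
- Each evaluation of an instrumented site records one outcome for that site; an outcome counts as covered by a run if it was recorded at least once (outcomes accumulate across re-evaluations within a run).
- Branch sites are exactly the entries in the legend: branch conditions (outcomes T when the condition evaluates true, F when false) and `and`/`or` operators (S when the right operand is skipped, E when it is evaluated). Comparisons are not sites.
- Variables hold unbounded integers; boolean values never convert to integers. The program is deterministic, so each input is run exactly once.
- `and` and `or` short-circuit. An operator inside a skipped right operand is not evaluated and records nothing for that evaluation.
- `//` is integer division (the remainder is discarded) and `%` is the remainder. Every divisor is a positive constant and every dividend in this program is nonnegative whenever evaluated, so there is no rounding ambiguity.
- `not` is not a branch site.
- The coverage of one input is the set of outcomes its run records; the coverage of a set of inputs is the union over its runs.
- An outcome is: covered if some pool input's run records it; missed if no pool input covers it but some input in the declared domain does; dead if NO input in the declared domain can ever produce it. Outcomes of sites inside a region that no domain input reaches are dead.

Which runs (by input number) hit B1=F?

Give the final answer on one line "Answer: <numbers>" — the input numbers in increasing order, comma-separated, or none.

input #1 (t=2, z=12): records B1=F
input #2 (t=7, z=4): does not record B1=F
input #3 (t=8, z=10): records B1=F
input #4 (t=5, z=5): records B1=F
input #5 (t=4, z=9): records B1=F
input #6 (t=3, z=1): records B1=F
input #7 (t=7, z=10): does not record B1=F
input #8 (t=8, z=14): records B1=F
input #9 (t=2, z=3): records B1=F

Answer: 1, 3, 4, 5, 6, 8, 9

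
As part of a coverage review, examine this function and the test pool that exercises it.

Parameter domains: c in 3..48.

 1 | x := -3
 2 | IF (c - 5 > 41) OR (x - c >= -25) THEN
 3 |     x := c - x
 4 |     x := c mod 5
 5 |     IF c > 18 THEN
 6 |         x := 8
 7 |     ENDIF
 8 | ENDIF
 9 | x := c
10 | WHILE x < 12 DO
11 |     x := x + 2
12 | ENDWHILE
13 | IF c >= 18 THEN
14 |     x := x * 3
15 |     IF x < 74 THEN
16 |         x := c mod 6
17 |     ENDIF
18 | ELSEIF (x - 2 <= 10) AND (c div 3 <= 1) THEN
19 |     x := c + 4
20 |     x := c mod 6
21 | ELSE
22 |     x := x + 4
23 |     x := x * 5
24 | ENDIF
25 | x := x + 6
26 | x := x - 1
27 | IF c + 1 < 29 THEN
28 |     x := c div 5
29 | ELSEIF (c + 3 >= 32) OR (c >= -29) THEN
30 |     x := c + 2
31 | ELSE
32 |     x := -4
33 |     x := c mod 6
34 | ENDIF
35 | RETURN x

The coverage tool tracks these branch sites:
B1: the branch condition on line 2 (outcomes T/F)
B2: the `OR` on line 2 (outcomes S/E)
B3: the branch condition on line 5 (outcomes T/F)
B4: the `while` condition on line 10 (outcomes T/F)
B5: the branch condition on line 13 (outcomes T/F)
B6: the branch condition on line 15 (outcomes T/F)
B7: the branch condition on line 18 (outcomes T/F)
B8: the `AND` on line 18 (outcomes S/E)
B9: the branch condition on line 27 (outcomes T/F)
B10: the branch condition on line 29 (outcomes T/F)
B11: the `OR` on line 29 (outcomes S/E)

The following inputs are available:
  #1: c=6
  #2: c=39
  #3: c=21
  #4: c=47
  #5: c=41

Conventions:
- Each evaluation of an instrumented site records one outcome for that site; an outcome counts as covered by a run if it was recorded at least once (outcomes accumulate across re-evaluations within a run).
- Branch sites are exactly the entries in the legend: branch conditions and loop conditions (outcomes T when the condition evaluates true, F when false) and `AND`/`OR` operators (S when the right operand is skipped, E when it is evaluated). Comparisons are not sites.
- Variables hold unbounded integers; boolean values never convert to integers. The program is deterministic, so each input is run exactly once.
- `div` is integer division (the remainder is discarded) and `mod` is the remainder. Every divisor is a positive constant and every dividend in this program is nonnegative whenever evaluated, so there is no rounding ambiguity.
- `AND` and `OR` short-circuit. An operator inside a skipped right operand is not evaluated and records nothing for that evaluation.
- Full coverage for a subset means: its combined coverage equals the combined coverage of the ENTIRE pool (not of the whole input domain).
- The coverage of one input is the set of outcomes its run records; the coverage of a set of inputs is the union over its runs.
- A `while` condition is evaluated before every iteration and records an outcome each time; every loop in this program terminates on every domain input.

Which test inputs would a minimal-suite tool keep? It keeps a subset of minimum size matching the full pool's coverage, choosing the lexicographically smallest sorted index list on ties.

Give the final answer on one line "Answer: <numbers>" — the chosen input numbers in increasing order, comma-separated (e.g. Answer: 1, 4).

run #1 (c=6) runs B2->E, B1->T, B3->F, B4->T, B4->T, B4->T, B4->F, B5->F, B8->E, B7->F, B9->T; records B1=T, B2=E, B3=F, B4=T, B4=F, B5=F, B7=F, B8=E, B9=T
run #2 (c=39) runs B2->E, B1->F, B4->F, B5->T, B6->F, B9->F, B11->S, B10->T; records B1=F, B2=E, B4=F, B5=T, B6=F, B9=F, B10=T, B11=S
run #3 (c=21) runs B2->E, B1->T, B3->T, B4->F, B5->T, B6->T, B9->T; records B1=T, B2=E, B3=T, B4=F, B5=T, B6=T, B9=T
run #4 (c=47) runs B2->S, B1->T, B3->T, B4->F, B5->T, B6->F, B9->F, B11->S, B10->T; records B1=T, B2=S, B3=T, B4=F, B5=T, B6=F, B9=F, B10=T, B11=S
run #5 (c=41) runs B2->E, B1->F, B4->F, B5->T, B6->F, B9->F, B11->S, B10->T; records B1=F, B2=E, B4=F, B5=T, B6=F, B9=F, B10=T, B11=S
the full pool covers 18 outcomes: B1=T, B1=F, B2=S, B2=E, B3=T, B3=F, B4=T, B4=F, B5=T, B5=F, B6=T, B6=F, B7=F, B8=E, B9=T, B9=F, B10=T, B11=S
every size-1 subset falls short of the 18 outcomes (best: 9/18)
every size-2 subset falls short of the 18 outcomes (best: 16/18)
every size-3 subset falls short of the 18 outcomes (best: 17/18)
size 4: inputs {1, 2, 3, 4} cover all 18 outcomes, and no lexicographically smaller subset of this size does

Answer: 1, 2, 3, 4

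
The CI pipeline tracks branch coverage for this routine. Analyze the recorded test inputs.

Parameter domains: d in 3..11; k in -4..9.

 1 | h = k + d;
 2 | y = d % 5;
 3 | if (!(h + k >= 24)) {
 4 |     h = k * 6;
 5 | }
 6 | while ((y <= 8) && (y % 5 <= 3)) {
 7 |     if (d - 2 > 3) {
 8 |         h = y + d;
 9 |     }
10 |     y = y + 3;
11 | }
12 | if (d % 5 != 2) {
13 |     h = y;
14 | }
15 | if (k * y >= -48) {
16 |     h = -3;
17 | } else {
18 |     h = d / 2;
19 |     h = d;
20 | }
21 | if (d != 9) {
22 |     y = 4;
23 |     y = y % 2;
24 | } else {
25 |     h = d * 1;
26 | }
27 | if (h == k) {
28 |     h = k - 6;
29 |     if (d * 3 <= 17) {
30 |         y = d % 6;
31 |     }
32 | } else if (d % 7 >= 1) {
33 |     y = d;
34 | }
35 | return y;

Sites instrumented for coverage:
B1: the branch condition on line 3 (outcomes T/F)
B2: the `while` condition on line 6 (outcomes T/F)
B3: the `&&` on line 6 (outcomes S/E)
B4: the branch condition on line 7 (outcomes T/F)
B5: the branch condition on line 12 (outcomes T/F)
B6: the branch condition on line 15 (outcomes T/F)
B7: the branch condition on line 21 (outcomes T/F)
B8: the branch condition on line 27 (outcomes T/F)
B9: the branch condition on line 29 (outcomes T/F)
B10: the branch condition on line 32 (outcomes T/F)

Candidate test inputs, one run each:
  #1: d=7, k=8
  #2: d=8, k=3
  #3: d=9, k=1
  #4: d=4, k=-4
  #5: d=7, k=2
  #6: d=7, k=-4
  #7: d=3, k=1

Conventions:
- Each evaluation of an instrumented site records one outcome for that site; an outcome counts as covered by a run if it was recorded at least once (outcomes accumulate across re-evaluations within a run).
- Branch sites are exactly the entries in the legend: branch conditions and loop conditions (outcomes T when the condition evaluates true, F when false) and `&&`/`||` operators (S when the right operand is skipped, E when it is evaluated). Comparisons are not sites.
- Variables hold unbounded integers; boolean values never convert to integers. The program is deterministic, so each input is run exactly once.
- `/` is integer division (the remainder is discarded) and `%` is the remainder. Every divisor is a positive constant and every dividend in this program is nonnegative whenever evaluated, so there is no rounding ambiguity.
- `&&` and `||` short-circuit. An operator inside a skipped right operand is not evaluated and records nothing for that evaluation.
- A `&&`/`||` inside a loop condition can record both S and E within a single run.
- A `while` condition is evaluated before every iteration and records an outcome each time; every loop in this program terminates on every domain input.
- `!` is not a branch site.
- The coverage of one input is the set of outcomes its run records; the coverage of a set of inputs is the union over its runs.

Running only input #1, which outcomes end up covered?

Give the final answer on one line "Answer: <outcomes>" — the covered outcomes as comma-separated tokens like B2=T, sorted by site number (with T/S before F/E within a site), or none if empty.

Event log for input #1 (d=7, k=8):
  B1->T, B3->E, B2->T, B4->T, B3->E, B2->T, B4->T, B3->E, B2->T, B4->T
  B3->S, B2->F, B5->F, B6->T, B7->T, B8->F, B10->F
distinct outcomes covered: B1=T, B2=T, B2=F, B3=S, B3=E, B4=T, B5=F, B6=T, B7=T, B8=F, B10=F

Answer: B1=T, B2=T, B2=F, B3=S, B3=E, B4=T, B5=F, B6=T, B7=T, B8=F, B10=F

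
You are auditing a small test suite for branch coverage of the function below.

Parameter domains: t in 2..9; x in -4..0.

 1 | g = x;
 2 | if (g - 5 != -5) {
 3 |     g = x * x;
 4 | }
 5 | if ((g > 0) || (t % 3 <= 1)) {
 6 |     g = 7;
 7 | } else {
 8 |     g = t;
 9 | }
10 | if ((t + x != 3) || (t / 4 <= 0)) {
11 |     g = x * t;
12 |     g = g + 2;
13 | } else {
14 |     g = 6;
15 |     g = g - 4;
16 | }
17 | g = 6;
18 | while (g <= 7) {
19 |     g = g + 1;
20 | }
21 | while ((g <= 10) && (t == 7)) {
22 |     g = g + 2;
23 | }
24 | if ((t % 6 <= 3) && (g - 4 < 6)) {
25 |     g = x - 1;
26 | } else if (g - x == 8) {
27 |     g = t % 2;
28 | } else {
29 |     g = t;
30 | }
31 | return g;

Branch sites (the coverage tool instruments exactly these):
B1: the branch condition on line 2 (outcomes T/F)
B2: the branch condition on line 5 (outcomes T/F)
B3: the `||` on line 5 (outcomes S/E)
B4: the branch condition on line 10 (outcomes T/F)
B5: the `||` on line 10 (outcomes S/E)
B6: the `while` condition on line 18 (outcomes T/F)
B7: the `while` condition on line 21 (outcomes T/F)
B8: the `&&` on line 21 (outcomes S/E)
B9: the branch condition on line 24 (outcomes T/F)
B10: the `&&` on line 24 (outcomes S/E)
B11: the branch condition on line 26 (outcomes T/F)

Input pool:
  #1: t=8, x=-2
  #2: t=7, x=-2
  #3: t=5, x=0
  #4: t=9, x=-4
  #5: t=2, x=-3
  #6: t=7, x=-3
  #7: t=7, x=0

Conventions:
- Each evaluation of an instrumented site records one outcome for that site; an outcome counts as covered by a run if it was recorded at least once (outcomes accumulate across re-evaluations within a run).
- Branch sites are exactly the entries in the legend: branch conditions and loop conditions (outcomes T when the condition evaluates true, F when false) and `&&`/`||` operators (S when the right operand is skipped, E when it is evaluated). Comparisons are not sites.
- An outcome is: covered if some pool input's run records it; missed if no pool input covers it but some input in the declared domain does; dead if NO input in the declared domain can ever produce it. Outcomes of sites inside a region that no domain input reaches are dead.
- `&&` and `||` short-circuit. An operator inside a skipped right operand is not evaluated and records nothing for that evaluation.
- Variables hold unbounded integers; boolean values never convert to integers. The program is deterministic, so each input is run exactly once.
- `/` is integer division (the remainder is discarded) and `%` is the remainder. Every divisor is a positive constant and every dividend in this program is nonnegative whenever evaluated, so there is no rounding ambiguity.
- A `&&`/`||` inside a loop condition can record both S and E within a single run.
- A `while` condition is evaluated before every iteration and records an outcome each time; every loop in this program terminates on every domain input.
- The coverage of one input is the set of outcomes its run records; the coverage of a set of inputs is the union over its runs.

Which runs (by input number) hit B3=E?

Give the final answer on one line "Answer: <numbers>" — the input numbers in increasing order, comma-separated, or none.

input #1 (t=8, x=-2): does not produce B3=E
input #2 (t=7, x=-2): does not produce B3=E
input #3 (t=5, x=0): produces B3=E
input #4 (t=9, x=-4): does not produce B3=E
input #5 (t=2, x=-3): does not produce B3=E
input #6 (t=7, x=-3): does not produce B3=E
input #7 (t=7, x=0): produces B3=E

Answer: 3, 7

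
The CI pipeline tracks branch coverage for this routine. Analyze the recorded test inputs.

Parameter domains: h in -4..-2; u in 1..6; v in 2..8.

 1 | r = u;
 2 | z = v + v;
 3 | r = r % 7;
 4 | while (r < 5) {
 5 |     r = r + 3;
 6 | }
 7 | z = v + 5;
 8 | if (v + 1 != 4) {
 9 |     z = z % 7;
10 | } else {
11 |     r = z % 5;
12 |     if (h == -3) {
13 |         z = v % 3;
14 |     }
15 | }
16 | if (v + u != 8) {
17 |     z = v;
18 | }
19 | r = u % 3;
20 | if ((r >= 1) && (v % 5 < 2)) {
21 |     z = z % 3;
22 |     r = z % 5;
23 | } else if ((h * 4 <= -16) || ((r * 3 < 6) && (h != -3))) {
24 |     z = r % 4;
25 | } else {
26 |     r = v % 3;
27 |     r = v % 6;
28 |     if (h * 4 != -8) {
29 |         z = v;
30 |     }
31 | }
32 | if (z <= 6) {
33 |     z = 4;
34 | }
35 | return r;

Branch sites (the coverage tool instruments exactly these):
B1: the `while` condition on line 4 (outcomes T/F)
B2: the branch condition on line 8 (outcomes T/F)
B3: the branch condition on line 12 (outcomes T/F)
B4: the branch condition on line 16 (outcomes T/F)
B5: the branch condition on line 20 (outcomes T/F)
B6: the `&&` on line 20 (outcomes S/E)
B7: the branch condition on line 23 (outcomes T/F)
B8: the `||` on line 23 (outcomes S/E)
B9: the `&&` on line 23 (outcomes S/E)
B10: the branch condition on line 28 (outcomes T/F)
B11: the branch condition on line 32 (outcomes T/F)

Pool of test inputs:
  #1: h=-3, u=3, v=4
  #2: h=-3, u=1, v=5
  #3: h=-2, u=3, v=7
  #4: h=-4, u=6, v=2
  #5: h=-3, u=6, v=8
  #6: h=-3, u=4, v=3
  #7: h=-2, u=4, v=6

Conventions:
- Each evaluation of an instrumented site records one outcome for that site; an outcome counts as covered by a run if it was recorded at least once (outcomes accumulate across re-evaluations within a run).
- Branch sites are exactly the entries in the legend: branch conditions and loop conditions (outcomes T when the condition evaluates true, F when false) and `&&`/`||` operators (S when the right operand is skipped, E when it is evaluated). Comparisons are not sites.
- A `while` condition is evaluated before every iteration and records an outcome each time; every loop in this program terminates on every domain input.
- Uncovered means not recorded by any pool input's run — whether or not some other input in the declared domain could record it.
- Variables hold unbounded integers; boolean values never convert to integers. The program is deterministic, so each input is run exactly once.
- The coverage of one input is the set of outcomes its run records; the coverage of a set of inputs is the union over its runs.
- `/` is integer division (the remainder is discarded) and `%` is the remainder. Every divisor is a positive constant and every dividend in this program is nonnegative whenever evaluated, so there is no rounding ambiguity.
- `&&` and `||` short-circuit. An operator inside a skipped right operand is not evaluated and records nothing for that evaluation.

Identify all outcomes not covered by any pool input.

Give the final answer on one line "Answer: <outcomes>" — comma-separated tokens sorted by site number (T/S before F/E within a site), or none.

input #1 (h=-3, u=3, v=4): events B1->T, B1->F, B2->T, B4->T, B6->S, B5->F, B8->E, B9->E, B7->F, B10->T, B11->T; covers B1=T, B1=F, B2=T, B4=T, B5=F, B6=S, B7=F, B8=E, B9=E, B10=T, B11=T
input #2 (h=-3, u=1, v=5): events B1->T, B1->T, B1->F, B2->T, B4->T, B6->E, B5->T, B11->T; covers B1=T, B1=F, B2=T, B4=T, B5=T, B6=E, B11=T
input #3 (h=-2, u=3, v=7): events B1->T, B1->F, B2->T, B4->T, B6->S, B5->F, B8->E, B9->E, B7->T, B11->T; covers B1=T, B1=F, B2=T, B4=T, B5=F, B6=S, B7=T, B8=E, B9=E, B11=T
input #4 (h=-4, u=6, v=2): events B1->F, B2->T, B4->F, B6->S, B5->F, B8->S, B7->T, B11->T; covers B1=F, B2=T, B4=F, B5=F, B6=S, B7=T, B8=S, B11=T
input #5 (h=-3, u=6, v=8): events B1->F, B2->T, B4->T, B6->S, B5->F, B8->E, B9->E, B7->F, B10->T, B11->F; covers B1=F, B2=T, B4=T, B5=F, B6=S, B7=F, B8=E, B9=E, B10=T, B11=F
input #6 (h=-3, u=4, v=3): events B1->T, B1->F, B2->F, B3->T, B4->T, B6->E, B5->F, B8->E, B9->E, B7->F, B10->T, B11->T; covers B1=T, B1=F, B2=F, B3=T, B4=T, B5=F, B6=E, B7=F, B8=E, B9=E, B10=T, B11=T
input #7 (h=-2, u=4, v=6): events B1->T, B1->F, B2->T, B4->T, B6->E, B5->T, B11->T; covers B1=T, B1=F, B2=T, B4=T, B5=T, B6=E, B11=T
union over the pool: B1=T, B1=F, B2=T, B2=F, B3=T, B4=T, B4=F, B5=T, B5=F, B6=S, B6=E, B7=T, B7=F, B8=S, B8=E, B9=E, B10=T, B11=T, B11=F
uncovered (3 of 22): B3=F, B9=S, B10=F

Answer: B3=F, B9=S, B10=F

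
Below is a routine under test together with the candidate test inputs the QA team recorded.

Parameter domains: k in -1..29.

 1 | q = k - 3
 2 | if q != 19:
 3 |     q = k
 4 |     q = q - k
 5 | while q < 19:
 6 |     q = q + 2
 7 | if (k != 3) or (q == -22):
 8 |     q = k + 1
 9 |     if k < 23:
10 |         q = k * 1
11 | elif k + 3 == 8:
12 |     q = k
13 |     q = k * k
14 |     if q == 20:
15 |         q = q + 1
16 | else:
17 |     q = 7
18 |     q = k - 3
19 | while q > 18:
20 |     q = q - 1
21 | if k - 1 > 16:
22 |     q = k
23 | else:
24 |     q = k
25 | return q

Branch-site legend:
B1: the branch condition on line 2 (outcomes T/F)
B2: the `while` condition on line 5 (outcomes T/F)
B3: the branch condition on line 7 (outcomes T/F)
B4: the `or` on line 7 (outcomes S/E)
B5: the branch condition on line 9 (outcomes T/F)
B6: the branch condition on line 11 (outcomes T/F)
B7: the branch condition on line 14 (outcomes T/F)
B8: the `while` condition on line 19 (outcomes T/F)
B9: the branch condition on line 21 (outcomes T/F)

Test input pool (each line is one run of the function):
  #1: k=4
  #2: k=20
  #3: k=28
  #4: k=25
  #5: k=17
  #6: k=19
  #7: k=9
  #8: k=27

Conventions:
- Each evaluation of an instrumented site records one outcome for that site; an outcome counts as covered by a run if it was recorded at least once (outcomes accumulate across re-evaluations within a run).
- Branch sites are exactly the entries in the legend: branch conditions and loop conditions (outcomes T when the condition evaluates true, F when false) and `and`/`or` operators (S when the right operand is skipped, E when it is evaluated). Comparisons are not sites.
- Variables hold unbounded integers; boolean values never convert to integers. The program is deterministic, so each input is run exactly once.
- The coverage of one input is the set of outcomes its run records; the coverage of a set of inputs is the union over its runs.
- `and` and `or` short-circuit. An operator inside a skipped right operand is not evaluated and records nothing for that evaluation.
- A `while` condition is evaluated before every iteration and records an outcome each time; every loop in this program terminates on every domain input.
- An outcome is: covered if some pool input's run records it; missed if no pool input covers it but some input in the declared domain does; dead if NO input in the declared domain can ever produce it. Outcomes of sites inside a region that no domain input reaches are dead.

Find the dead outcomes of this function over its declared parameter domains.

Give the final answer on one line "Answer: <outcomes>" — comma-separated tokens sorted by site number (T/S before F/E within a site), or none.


exhaustive pass over the 31-input domain:
  B6=T: never recorded by any domain input -> dead
  B7=T: never recorded by any domain input -> dead
  B7=F: never recorded by any domain input -> dead
  reachable outcomes have witnesses, e.g. B1=T (e.g. k=-1), B1=F (e.g. k=22), B2=T (e.g. k=-1), B2=F (e.g. k=-1)
Answer: B6=T, B7=T, B7=F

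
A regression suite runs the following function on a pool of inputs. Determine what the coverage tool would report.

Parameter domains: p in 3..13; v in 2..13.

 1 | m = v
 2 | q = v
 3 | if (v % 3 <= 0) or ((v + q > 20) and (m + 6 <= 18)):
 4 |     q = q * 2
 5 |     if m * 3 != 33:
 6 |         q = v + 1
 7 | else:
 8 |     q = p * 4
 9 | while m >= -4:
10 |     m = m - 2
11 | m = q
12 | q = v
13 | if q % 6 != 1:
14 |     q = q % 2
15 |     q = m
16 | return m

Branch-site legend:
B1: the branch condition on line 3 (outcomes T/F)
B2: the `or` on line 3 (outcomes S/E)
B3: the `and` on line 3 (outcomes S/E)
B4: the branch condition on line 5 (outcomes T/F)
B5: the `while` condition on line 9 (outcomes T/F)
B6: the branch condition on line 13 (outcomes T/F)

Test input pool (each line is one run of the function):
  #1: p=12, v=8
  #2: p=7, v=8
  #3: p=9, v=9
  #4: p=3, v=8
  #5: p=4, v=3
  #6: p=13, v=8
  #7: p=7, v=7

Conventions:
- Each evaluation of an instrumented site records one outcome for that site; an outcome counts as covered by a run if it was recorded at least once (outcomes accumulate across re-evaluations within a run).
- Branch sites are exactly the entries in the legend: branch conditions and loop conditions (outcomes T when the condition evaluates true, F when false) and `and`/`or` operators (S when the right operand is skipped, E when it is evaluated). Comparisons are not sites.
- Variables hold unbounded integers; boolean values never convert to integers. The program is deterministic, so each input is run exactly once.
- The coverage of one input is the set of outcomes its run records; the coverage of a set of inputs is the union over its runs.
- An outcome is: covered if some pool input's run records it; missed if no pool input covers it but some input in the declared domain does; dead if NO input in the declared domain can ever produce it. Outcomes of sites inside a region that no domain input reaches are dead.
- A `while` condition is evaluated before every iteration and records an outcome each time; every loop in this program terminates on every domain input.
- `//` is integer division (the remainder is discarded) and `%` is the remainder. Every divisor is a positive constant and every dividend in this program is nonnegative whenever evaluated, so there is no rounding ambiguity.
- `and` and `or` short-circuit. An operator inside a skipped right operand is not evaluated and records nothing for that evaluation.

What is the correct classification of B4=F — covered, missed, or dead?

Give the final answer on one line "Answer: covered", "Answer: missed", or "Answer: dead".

no pool input records B4=F
but domain input (p=3, v=11) does record it -> reachable, so missed

Answer: missed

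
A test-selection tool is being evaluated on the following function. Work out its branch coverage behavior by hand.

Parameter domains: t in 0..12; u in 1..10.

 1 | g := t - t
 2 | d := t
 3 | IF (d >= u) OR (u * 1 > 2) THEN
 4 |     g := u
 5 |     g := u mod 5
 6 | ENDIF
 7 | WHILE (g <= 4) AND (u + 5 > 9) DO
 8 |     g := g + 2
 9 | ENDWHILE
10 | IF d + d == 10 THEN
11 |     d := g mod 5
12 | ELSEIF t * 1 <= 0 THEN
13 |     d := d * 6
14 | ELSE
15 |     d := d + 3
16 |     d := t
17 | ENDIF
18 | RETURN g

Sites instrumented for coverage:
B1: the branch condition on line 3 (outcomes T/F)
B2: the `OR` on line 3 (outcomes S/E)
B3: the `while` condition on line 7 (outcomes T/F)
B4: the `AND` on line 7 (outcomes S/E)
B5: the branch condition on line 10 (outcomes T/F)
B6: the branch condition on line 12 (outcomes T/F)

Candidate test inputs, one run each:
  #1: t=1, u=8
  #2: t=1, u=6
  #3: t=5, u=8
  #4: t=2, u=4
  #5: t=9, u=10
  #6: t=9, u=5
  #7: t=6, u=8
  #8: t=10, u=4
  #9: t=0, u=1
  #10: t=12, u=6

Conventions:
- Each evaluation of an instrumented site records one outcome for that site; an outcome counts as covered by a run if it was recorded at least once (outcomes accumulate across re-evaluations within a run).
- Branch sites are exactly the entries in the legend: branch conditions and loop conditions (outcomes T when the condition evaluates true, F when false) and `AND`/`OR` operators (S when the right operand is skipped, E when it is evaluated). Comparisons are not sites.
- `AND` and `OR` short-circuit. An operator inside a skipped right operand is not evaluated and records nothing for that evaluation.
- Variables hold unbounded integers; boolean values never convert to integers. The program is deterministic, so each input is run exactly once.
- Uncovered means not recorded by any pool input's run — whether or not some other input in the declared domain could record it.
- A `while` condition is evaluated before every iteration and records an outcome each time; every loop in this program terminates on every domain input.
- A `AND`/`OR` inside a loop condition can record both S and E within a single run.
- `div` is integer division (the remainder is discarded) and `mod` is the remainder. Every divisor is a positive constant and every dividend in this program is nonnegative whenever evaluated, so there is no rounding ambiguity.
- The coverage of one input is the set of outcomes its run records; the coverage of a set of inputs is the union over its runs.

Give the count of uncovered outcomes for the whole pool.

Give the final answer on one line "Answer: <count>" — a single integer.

input #1, t=1, u=8: outcomes B1=T, B2=E, B3=T, B3=F, B4=S, B4=E, B5=F, B6=F
input #2, t=1, u=6: outcomes B1=T, B2=E, B3=T, B3=F, B4=S, B4=E, B5=F, B6=F
input #3, t=5, u=8: outcomes B1=T, B2=E, B3=T, B3=F, B4=S, B4=E, B5=T
input #4, t=2, u=4: outcomes B1=T, B2=E, B3=F, B4=E, B5=F, B6=F
input #5, t=9, u=10: outcomes B1=T, B2=E, B3=T, B3=F, B4=S, B4=E, B5=F, B6=F
input #6, t=9, u=5: outcomes B1=T, B2=S, B3=T, B3=F, B4=S, B4=E, B5=F, B6=F
input #7, t=6, u=8: outcomes B1=T, B2=E, B3=T, B3=F, B4=S, B4=E, B5=F, B6=F
input #8, t=10, u=4: outcomes B1=T, B2=S, B3=F, B4=E, B5=F, B6=F
input #9, t=0, u=1: outcomes B1=F, B2=E, B3=F, B4=E, B5=F, B6=T
input #10, t=12, u=6: outcomes B1=T, B2=S, B3=T, B3=F, B4=S, B4=E, B5=F, B6=F
union over the pool: B1=T, B1=F, B2=S, B2=E, B3=T, B3=F, B4=S, B4=E, B5=T, B5=F, B6=T, B6=F
uncovered (0 of 12): none

Answer: 0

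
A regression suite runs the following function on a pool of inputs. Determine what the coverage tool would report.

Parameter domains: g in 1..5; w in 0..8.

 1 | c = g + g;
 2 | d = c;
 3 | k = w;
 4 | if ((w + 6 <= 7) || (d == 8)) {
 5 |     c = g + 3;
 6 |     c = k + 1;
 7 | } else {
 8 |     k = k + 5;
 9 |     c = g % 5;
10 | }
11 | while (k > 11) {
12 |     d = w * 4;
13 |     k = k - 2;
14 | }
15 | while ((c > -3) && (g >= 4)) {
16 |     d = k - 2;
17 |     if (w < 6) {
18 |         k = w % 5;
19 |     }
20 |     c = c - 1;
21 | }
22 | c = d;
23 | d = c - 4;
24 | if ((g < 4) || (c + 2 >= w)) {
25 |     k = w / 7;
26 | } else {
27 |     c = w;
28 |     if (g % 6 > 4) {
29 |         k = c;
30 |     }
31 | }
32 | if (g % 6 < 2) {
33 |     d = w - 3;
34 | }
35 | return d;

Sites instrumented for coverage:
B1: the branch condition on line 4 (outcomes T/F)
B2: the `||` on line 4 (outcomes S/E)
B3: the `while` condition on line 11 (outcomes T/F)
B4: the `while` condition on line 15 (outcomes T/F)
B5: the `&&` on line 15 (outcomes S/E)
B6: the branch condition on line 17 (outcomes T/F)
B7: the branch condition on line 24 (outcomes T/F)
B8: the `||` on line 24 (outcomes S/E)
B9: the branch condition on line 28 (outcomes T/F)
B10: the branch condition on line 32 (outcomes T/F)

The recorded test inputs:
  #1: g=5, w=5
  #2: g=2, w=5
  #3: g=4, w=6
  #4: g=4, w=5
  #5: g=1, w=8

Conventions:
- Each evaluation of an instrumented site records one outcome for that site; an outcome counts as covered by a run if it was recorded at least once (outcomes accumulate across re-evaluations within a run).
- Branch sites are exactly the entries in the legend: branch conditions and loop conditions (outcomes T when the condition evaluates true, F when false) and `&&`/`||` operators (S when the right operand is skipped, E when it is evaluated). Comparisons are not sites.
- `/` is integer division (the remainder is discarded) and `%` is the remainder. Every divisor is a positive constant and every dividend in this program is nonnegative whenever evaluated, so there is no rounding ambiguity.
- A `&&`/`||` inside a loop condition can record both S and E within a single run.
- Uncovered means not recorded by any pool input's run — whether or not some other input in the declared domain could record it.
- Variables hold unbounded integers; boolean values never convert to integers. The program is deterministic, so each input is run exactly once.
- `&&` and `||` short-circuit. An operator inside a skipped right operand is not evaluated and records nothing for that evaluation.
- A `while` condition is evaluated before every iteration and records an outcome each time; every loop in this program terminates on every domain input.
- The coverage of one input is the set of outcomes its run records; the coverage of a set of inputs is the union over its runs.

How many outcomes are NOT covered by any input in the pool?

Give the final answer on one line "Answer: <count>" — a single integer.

#1 (g=5, w=5) -> covered: B1=F, B2=E, B3=F, B4=T, B4=F, B5=S, B5=E, B6=T, B7=F, B8=E, B9=T, B10=F
#2 (g=2, w=5) -> covered: B1=F, B2=E, B3=F, B4=F, B5=E, B7=T, B8=S, B10=F
#3 (g=4, w=6) -> covered: B1=T, B2=E, B3=F, B4=T, B4=F, B5=S, B5=E, B6=F, B7=T, B8=E, B10=F
#4 (g=4, w=5) -> covered: B1=T, B2=E, B3=F, B4=T, B4=F, B5=S, B5=E, B6=T, B7=F, B8=E, B9=F, B10=F
#5 (g=1, w=8) -> covered: B1=F, B2=E, B3=T, B3=F, B4=F, B5=E, B7=T, B8=S, B10=T
union over the pool: B1=T, B1=F, B2=E, B3=T, B3=F, B4=T, B4=F, B5=S, B5=E, B6=T, B6=F, B7=T, B7=F, B8=S, B8=E, B9=T, B9=F, B10=T, B10=F
uncovered (1 of 20): B2=S

Answer: 1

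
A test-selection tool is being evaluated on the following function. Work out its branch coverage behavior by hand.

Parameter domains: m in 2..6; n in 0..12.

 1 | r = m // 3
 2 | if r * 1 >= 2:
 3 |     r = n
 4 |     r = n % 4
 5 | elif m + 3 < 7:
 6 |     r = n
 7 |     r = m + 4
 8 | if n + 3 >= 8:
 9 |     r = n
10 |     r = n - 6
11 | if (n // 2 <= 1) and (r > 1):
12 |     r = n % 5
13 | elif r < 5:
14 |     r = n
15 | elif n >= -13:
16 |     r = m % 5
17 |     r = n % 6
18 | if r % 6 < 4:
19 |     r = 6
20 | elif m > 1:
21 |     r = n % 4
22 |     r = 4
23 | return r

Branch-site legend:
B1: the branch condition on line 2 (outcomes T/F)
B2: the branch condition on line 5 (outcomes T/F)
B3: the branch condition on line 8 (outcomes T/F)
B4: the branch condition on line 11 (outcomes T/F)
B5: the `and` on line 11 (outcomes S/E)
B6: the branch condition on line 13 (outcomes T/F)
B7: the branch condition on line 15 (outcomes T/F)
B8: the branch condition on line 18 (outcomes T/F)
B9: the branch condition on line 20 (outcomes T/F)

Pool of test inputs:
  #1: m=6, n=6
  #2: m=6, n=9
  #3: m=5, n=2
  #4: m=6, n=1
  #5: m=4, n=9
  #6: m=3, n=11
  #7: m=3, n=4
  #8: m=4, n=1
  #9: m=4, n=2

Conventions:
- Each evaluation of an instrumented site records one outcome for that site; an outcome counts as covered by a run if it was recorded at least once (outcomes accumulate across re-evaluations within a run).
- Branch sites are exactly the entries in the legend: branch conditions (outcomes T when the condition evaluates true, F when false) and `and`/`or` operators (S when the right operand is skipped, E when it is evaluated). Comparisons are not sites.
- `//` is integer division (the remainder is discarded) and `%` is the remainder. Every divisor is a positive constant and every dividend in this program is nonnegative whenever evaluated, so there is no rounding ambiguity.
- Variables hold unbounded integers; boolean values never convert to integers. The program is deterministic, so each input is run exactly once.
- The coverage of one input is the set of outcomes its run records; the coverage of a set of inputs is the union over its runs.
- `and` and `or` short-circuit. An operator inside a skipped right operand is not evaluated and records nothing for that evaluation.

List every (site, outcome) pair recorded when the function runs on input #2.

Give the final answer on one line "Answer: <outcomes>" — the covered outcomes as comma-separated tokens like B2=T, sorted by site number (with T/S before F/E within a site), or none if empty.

Tracing the run of input #2 (m=6, n=9):
  B1->T, B3->T, B5->S, B4->F, B6->T, B8->T
deduplicating events, the covered set is: B1=T, B3=T, B4=F, B5=S, B6=T, B8=T

Answer: B1=T, B3=T, B4=F, B5=S, B6=T, B8=T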